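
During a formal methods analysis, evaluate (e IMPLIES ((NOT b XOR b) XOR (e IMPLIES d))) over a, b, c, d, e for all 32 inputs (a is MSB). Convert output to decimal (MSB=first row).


Formula: (e IMPLIES ((NOT b XOR b) XOR (e IMPLIES d))) over a, b, c, d, e (32 rows)
Evaluate each row (bits = a,b,c,d,e, MSB first):
  row 0 [00000]: (0 IMPLIES ((NOT 0 XOR 0) XOR (0 IMPLIES 0))) -> 1
  row 1 [00001]: (1 IMPLIES ((NOT 0 XOR 0) XOR (1 IMPLIES 0))) -> 1
  row 2 [00010]: (0 IMPLIES ((NOT 0 XOR 0) XOR (0 IMPLIES 1))) -> 1
  row 3 [00011]: (1 IMPLIES ((NOT 0 XOR 0) XOR (1 IMPLIES 1))) -> 0
  row 4 [00100]: (0 IMPLIES ((NOT 0 XOR 0) XOR (0 IMPLIES 0))) -> 1
  row 5 [00101]: (1 IMPLIES ((NOT 0 XOR 0) XOR (1 IMPLIES 0))) -> 1
  row 6 [00110]: (0 IMPLIES ((NOT 0 XOR 0) XOR (0 IMPLIES 1))) -> 1
  row 7 [00111]: (1 IMPLIES ((NOT 0 XOR 0) XOR (1 IMPLIES 1))) -> 0
  row 8 [01000]: (0 IMPLIES ((NOT 1 XOR 1) XOR (0 IMPLIES 0))) -> 1
  row 9 [01001]: (1 IMPLIES ((NOT 1 XOR 1) XOR (1 IMPLIES 0))) -> 1
  row 10 [01010]: (0 IMPLIES ((NOT 1 XOR 1) XOR (0 IMPLIES 1))) -> 1
  row 11 [01011]: (1 IMPLIES ((NOT 1 XOR 1) XOR (1 IMPLIES 1))) -> 0
  row 12 [01100]: (0 IMPLIES ((NOT 1 XOR 1) XOR (0 IMPLIES 0))) -> 1
  row 13 [01101]: (1 IMPLIES ((NOT 1 XOR 1) XOR (1 IMPLIES 0))) -> 1
  row 14 [01110]: (0 IMPLIES ((NOT 1 XOR 1) XOR (0 IMPLIES 1))) -> 1
  row 15 [01111]: (1 IMPLIES ((NOT 1 XOR 1) XOR (1 IMPLIES 1))) -> 0
  row 16 [10000]: (0 IMPLIES ((NOT 0 XOR 0) XOR (0 IMPLIES 0))) -> 1
  row 17 [10001]: (1 IMPLIES ((NOT 0 XOR 0) XOR (1 IMPLIES 0))) -> 1
  row 18 [10010]: (0 IMPLIES ((NOT 0 XOR 0) XOR (0 IMPLIES 1))) -> 1
  row 19 [10011]: (1 IMPLIES ((NOT 0 XOR 0) XOR (1 IMPLIES 1))) -> 0
  row 20 [10100]: (0 IMPLIES ((NOT 0 XOR 0) XOR (0 IMPLIES 0))) -> 1
  row 21 [10101]: (1 IMPLIES ((NOT 0 XOR 0) XOR (1 IMPLIES 0))) -> 1
  row 22 [10110]: (0 IMPLIES ((NOT 0 XOR 0) XOR (0 IMPLIES 1))) -> 1
  row 23 [10111]: (1 IMPLIES ((NOT 0 XOR 0) XOR (1 IMPLIES 1))) -> 0
  row 24 [11000]: (0 IMPLIES ((NOT 1 XOR 1) XOR (0 IMPLIES 0))) -> 1
  row 25 [11001]: (1 IMPLIES ((NOT 1 XOR 1) XOR (1 IMPLIES 0))) -> 1
  row 26 [11010]: (0 IMPLIES ((NOT 1 XOR 1) XOR (0 IMPLIES 1))) -> 1
  row 27 [11011]: (1 IMPLIES ((NOT 1 XOR 1) XOR (1 IMPLIES 1))) -> 0
  row 28 [11100]: (0 IMPLIES ((NOT 1 XOR 1) XOR (0 IMPLIES 0))) -> 1
  row 29 [11101]: (1 IMPLIES ((NOT 1 XOR 1) XOR (1 IMPLIES 0))) -> 1
  row 30 [11110]: (0 IMPLIES ((NOT 1 XOR 1) XOR (0 IMPLIES 1))) -> 1
  row 31 [11111]: (1 IMPLIES ((NOT 1 XOR 1) XOR (1 IMPLIES 1))) -> 0
Full result column, 4 rows per line (a,b,c fixed per line; d,e runs 00..11 left to right):
  rows 0-3 [a,b,c=000]: 1110  = hex E
  rows 4-7 [a,b,c=001]: 1110  = hex E
  rows 8-11 [a,b,c=010]: 1110  = hex E
  rows 12-15 [a,b,c=011]: 1110  = hex E
  rows 16-19 [a,b,c=100]: 1110  = hex E
  rows 20-23 [a,b,c=101]: 1110  = hex E
  rows 24-27 [a,b,c=110]: 1110  = hex E
  rows 28-31 [a,b,c=111]: 1110  = hex E
Output column (row 0 .. row 31) = 11101110111011101110111011101110
Output column grouped in 4s = 1110 1110 1110 1110 1110 1110 1110 1110 = 0xEEEEEEEE
Convert to decimal digit by digit (value = value*16 + digit):
  E -> 14
  14*16 + 14 (E) = 238
  238*16 + 14 (E) = 3822
  3822*16 + 14 (E) = 61166
  61166*16 + 14 (E) = 978670
  978670*16 + 14 (E) = 15658734
  15658734*16 + 14 (E) = 250539758
  250539758*16 + 14 (E) = 4008636142
Decimal = 4008636142

4008636142


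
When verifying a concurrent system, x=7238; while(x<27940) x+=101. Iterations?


Step 1: x goes from 7238 toward 27940 by 101; the body runs while x<27940, so iterations = ceil((bound-start)/step)
Step 2: Distance=20702
Step 3: ceil(20702/101)=205

205


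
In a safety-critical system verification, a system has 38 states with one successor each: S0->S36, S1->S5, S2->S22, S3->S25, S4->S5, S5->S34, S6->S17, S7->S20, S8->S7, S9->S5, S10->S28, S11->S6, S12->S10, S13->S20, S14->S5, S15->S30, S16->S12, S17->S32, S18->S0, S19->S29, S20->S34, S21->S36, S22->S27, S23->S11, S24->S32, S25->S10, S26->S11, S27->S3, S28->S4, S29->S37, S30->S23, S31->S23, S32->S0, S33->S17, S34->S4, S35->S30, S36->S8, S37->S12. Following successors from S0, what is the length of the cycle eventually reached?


Trace from S0 until a state repeats:
  S0 -> S36 -> S8 -> S7 -> S20 -> S34 -> S4 -> S5 -> S34
S34 first seen at step 5, revisited at step 8.
Cycle length = 8 - 5 = 3

3


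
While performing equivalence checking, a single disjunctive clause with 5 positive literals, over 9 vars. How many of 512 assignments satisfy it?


Step 1: Total=2^9=512
Step 2: Unsat when all 5 false: 2^4=16
Step 3: Sat=512-16=496

496


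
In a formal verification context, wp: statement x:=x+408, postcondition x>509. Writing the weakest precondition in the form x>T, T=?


Formula: wp(x:=E, P) = P[E/x] (substitute E for x in postcondition)
Step 1: Postcondition: x>509
Step 2: Substitute x+408 for x: x+408>509
Step 3: Solve for x: x > 509-408 = 101

101


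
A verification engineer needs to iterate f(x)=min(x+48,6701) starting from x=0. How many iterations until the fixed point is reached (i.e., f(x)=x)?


Step 1: x=0, cap=6701, increment=48
Step 2: x grows by 48 each step until capped at 6701; fixed point is x=6701
Step 3: iterations = ceil(6701/48) = 140

140


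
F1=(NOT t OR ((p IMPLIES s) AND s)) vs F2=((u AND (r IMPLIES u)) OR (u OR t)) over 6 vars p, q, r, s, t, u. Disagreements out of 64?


F1 = (NOT t OR ((p IMPLIES s) AND s))
F2 = ((u AND (r IMPLIES u)) OR (u OR t))
Evaluate both on each of 64 rows (bits = p,q,r,s,t,u):
  row 0 [000000]: F1=1 F2=0 (differ) -> 1
  row 1 [000001]: F1=1 F2=1 -> 0
  row 2 [000010]: F1=0 F2=1 (differ) -> 1
  row 3 [000011]: F1=0 F2=1 (differ) -> 1
  row 4 [000100]: F1=1 F2=0 (differ) -> 1
  (every remaining row is evaluated the same way; all 64 results are listed next)
Full result column, 8 rows per line (p,q,r fixed per line; s,t,u runs 000..111 left to right):
  rows 0-7 [p,q,r=000]: 10111000  (ones: 4)
  rows 8-15 [p,q,r=001]: 10111000  (ones: 4)
  rows 16-23 [p,q,r=010]: 10111000  (ones: 4)
  rows 24-31 [p,q,r=011]: 10111000  (ones: 4)
  rows 32-39 [p,q,r=100]: 10111000  (ones: 4)
  rows 40-47 [p,q,r=101]: 10111000  (ones: 4)
  rows 48-55 [p,q,r=110]: 10111000  (ones: 4)
  rows 56-63 [p,q,r=111]: 10111000  (ones: 4)
Disagreements = 4+4+4+4+4+4+4+4 = 32

32


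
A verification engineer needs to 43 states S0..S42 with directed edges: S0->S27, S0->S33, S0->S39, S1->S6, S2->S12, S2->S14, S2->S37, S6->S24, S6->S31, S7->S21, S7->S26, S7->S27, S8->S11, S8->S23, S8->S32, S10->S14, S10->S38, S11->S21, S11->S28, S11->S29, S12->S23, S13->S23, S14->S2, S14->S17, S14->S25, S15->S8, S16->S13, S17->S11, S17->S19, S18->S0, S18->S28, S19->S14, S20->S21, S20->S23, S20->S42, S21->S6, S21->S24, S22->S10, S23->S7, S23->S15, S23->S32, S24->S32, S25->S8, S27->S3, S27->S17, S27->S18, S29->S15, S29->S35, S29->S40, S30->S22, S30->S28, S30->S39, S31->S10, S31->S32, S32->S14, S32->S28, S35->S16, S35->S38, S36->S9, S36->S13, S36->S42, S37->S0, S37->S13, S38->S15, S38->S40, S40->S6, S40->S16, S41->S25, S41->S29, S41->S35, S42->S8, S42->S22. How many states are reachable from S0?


BFS from S0:
  layer 0: {S0}
  layer 1: {S27, S33, S39}
  layer 2: {S3, S17, S18}
  layer 3: {S11, S19, S28}
  layer 4: {S14, S21, S29}
  layer 5: {S2, S6, S15, S24, S25, S35, S40}
  layer 6: {S8, S12, S16, S31, S32, S37, S38}
  layer 7: {S10, S13, S23}
  layer 8: {S7}
  layer 9: {S26}
Reachable set: {S0, S2, S3, S6, S7, S8, S10, S11, S12, S13, S14, S15, S16, S17, S18, S19, S21, S23, S24, S25, S26, S27, S28, S29, S31, S32, S33, S35, S37, S38, S39, S40}
Count = 32

32


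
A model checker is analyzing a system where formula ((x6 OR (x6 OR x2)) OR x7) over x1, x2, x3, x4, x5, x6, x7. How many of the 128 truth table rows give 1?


Formula: ((x6 OR (x6 OR x2)) OR x7) over 7 vars (128 rows)
Evaluate each row (x1, x2, x3, x4, x5, x6, x7 as bits, MSB first):
  row 0 [0000000]: ((0 OR (0 OR 0)) OR 0) -> 0
  row 1 [0000001]: ((0 OR (0 OR 0)) OR 1) -> 1
  row 2 [0000010]: ((1 OR (1 OR 0)) OR 0) -> 1
  row 3 [0000011]: ((1 OR (1 OR 0)) OR 1) -> 1
  row 4 [0000100]: ((0 OR (0 OR 0)) OR 0) -> 0
  (every remaining row is evaluated the same way; all 128 results are listed next)
Full result column, 8 rows per line (x1,x2,x3,x4 fixed per line; x5,x6,x7 runs 000..111 left to right):
  rows 0-7 [x1,x2,x3,x4=0000]: 01110111  (ones: 6)
  rows 8-15 [x1,x2,x3,x4=0001]: 01110111  (ones: 6)
  rows 16-23 [x1,x2,x3,x4=0010]: 01110111  (ones: 6)
  rows 24-31 [x1,x2,x3,x4=0011]: 01110111  (ones: 6)
  rows 32-39 [x1,x2,x3,x4=0100]: 11111111  (ones: 8)
  rows 40-47 [x1,x2,x3,x4=0101]: 11111111  (ones: 8)
  rows 48-55 [x1,x2,x3,x4=0110]: 11111111  (ones: 8)
  rows 56-63 [x1,x2,x3,x4=0111]: 11111111  (ones: 8)
  rows 64-71 [x1,x2,x3,x4=1000]: 01110111  (ones: 6)
  rows 72-79 [x1,x2,x3,x4=1001]: 01110111  (ones: 6)
  rows 80-87 [x1,x2,x3,x4=1010]: 01110111  (ones: 6)
  rows 88-95 [x1,x2,x3,x4=1011]: 01110111  (ones: 6)
  rows 96-103 [x1,x2,x3,x4=1100]: 11111111  (ones: 8)
  rows 104-111 [x1,x2,x3,x4=1101]: 11111111  (ones: 8)
  rows 112-119 [x1,x2,x3,x4=1110]: 11111111  (ones: 8)
  rows 120-127 [x1,x2,x3,x4=1111]: 11111111  (ones: 8)
Count of 1-rows = 6+6+6+6+8+8+8+8+6+6+6+6+8+8+8+8 = 112

112


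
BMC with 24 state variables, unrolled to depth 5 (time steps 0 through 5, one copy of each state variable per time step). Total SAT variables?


BMC unrolls to depth k, creating one copy of each state var for steps 0..k.
Step count = 5 + 1 = 6 (steps 0 through 5)
Vars per step = 24
Total = 24 * 6 = 144

144


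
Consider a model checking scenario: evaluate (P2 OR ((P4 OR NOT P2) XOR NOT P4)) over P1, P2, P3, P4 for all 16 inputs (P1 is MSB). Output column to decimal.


Formula: (P2 OR ((P4 OR NOT P2) XOR NOT P4)) over P1, P2, P3, P4 (16 rows)
Evaluate each row (bits = P1,P2,P3,P4, MSB first):
  row 0 [0000]: (0 OR ((0 OR NOT 0) XOR NOT 0)) -> 0
  row 1 [0001]: (0 OR ((1 OR NOT 0) XOR NOT 1)) -> 1
  row 2 [0010]: (0 OR ((0 OR NOT 0) XOR NOT 0)) -> 0
  row 3 [0011]: (0 OR ((1 OR NOT 0) XOR NOT 1)) -> 1
  row 4 [0100]: (1 OR ((0 OR NOT 1) XOR NOT 0)) -> 1
  row 5 [0101]: (1 OR ((1 OR NOT 1) XOR NOT 1)) -> 1
  row 6 [0110]: (1 OR ((0 OR NOT 1) XOR NOT 0)) -> 1
  row 7 [0111]: (1 OR ((1 OR NOT 1) XOR NOT 1)) -> 1
  row 8 [1000]: (0 OR ((0 OR NOT 0) XOR NOT 0)) -> 0
  row 9 [1001]: (0 OR ((1 OR NOT 0) XOR NOT 1)) -> 1
  row 10 [1010]: (0 OR ((0 OR NOT 0) XOR NOT 0)) -> 0
  row 11 [1011]: (0 OR ((1 OR NOT 0) XOR NOT 1)) -> 1
  row 12 [1100]: (1 OR ((0 OR NOT 1) XOR NOT 0)) -> 1
  row 13 [1101]: (1 OR ((1 OR NOT 1) XOR NOT 1)) -> 1
  row 14 [1110]: (1 OR ((0 OR NOT 1) XOR NOT 0)) -> 1
  row 15 [1111]: (1 OR ((1 OR NOT 1) XOR NOT 1)) -> 1
Full result column, 4 rows per line (P1,P2 fixed per line; P3,P4 runs 00..11 left to right):
  rows 0-3 [P1,P2=00]: 0101  = hex 5
  rows 4-7 [P1,P2=01]: 1111  = hex F
  rows 8-11 [P1,P2=10]: 0101  = hex 5
  rows 12-15 [P1,P2=11]: 1111  = hex F
Output column (row 0 .. row 15) = 0101111101011111
Output column grouped in 4s = 0101 1111 0101 1111 = 0x5F5F
Convert to decimal digit by digit (value = value*16 + digit):
  5 -> 5
  5*16 + 15 (F) = 95
  95*16 + 5 = 1525
  1525*16 + 15 (F) = 24415
Decimal = 24415

24415


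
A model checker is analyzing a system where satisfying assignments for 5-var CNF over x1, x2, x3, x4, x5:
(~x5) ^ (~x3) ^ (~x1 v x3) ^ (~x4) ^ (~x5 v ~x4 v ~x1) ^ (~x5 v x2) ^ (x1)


CNF with 7 clauses over 5 vars (32 assignments).
An assignment satisfies CNF iff every clause has >=1 true literal.
Check each row (bits = x1,x2,x3,x4,x5; clause T/F shown):
  row 0 [00000]: clauses=TTTTTTF -> 0
  row 1 [00001]: clauses=FTTTTFF -> 0
  row 2 [00010]: clauses=TTTFTTF -> 0
  row 3 [00011]: clauses=FTTFTFF -> 0
  row 4 [00100]: clauses=TFTTTTF -> 0
  row 5 [00101]: clauses=FFTTTFF -> 0
  row 6 [00110]: clauses=TFTFTTF -> 0
  row 7 [00111]: clauses=FFTFTFF -> 0
  row 8 [01000]: clauses=TTTTTTF -> 0
  row 9 [01001]: clauses=FTTTTTF -> 0
  row 10 [01010]: clauses=TTTFTTF -> 0
  row 11 [01011]: clauses=FTTFTTF -> 0
  row 12 [01100]: clauses=TFTTTTF -> 0
  row 13 [01101]: clauses=FFTTTTF -> 0
  row 14 [01110]: clauses=TFTFTTF -> 0
  row 15 [01111]: clauses=FFTFTTF -> 0
  row 16 [10000]: clauses=TTFTTTT -> 0
  row 17 [10001]: clauses=FTFTTFT -> 0
  row 18 [10010]: clauses=TTFFTTT -> 0
  row 19 [10011]: clauses=FTFFFFT -> 0
  row 20 [10100]: clauses=TFTTTTT -> 0
  row 21 [10101]: clauses=FFTTTFT -> 0
  row 22 [10110]: clauses=TFTFTTT -> 0
  row 23 [10111]: clauses=FFTFFFT -> 0
  row 24 [11000]: clauses=TTFTTTT -> 0
  row 25 [11001]: clauses=FTFTTTT -> 0
  row 26 [11010]: clauses=TTFFTTT -> 0
  row 27 [11011]: clauses=FTFFFTT -> 0
  row 28 [11100]: clauses=TFTTTTT -> 0
  row 29 [11101]: clauses=FFTTTTT -> 0
  row 30 [11110]: clauses=TFTFTTT -> 0
  row 31 [11111]: clauses=FFTFFTT -> 0
Full result column, 8 rows per line (x1,x2 fixed per line; x3,x4,x5 runs 000..111 left to right):
  rows 0-7 [x1,x2=00]: 00000000  (ones: 0)
  rows 8-15 [x1,x2=01]: 00000000  (ones: 0)
  rows 16-23 [x1,x2=10]: 00000000  (ones: 0)
  rows 24-31 [x1,x2=11]: 00000000  (ones: 0)
Satisfying assignments = 0+0+0+0 = 0

0


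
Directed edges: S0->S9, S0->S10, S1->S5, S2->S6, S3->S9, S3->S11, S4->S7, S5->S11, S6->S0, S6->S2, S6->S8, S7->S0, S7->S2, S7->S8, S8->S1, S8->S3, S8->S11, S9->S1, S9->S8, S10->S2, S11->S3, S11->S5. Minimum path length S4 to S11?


BFS layer-by-layer from S4:
  dist 0: {S4}
  dist 1: {S7}
  dist 2: {S0, S2, S8}
  dist 3: {S1, S3, S6, S9, S10, S11}
  -> S11 reached at distance 3
Shortest path length = 3

3


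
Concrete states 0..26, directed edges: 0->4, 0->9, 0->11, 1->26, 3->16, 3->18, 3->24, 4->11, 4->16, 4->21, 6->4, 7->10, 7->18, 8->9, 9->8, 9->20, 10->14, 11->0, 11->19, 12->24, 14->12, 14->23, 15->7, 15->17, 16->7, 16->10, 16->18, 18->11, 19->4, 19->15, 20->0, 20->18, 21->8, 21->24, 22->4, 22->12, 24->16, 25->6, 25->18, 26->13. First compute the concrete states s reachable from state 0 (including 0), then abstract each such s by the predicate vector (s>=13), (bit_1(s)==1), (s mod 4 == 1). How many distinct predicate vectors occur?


BFS from 0:
Concrete reachable: {0, 4, 7, 8, 9, 10, 11, 12, 14, 15, 16, 17, 18, 19, 20, 21, 23, 24}
Abstract via predicates (s>=13), (bit_1(s)==1), (s mod 4 == 1):
  (0,0,0) <- {0, 4, 8, 12}
  (0,0,1) <- {9}
  (0,1,0) <- {7, 10, 11}
  (1,0,0) <- {16, 20, 24}
  (1,0,1) <- {17, 21}
  (1,1,0) <- {14, 15, 18, 19, 23}
Distinct abstract states = 6

6


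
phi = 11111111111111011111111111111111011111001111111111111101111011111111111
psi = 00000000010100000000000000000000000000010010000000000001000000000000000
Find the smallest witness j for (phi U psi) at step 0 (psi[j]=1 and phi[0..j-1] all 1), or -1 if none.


(phi U psi) at 0: need smallest j with psi[j]=1 and phi[i]=1 for all i in [0,j).
Scan from step 0:
  step 0: phi=1, psi=0 -> continue
  step 1: phi=1, psi=0 -> continue
  step 2: phi=1, psi=0 -> continue
  step 3: phi=1, psi=0 -> continue
  step 9: psi=1 and phi held for [0,9) -> witness found
Witness step = 9

9


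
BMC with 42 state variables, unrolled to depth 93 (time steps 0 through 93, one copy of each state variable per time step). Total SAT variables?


BMC unrolls to depth k, creating one copy of each state var for steps 0..k.
Step count = 93 + 1 = 94 (steps 0 through 93)
Vars per step = 42
Total = 42 * 94 = 3948

3948


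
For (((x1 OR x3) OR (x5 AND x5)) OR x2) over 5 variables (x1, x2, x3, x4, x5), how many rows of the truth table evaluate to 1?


Formula: (((x1 OR x3) OR (x5 AND x5)) OR x2) over 5 vars (32 rows)
Evaluate each row (x1, x2, x3, x4, x5 as bits, MSB first):
  row 0 [00000]: (((0 OR 0) OR (0 AND 0)) OR 0) -> 0
  row 1 [00001]: (((0 OR 0) OR (1 AND 1)) OR 0) -> 1
  row 2 [00010]: (((0 OR 0) OR (0 AND 0)) OR 0) -> 0
  row 3 [00011]: (((0 OR 0) OR (1 AND 1)) OR 0) -> 1
  row 4 [00100]: (((0 OR 1) OR (0 AND 0)) OR 0) -> 1
  row 5 [00101]: (((0 OR 1) OR (1 AND 1)) OR 0) -> 1
  row 6 [00110]: (((0 OR 1) OR (0 AND 0)) OR 0) -> 1
  row 7 [00111]: (((0 OR 1) OR (1 AND 1)) OR 0) -> 1
  row 8 [01000]: (((0 OR 0) OR (0 AND 0)) OR 1) -> 1
  row 9 [01001]: (((0 OR 0) OR (1 AND 1)) OR 1) -> 1
  row 10 [01010]: (((0 OR 0) OR (0 AND 0)) OR 1) -> 1
  row 11 [01011]: (((0 OR 0) OR (1 AND 1)) OR 1) -> 1
  row 12 [01100]: (((0 OR 1) OR (0 AND 0)) OR 1) -> 1
  row 13 [01101]: (((0 OR 1) OR (1 AND 1)) OR 1) -> 1
  row 14 [01110]: (((0 OR 1) OR (0 AND 0)) OR 1) -> 1
  row 15 [01111]: (((0 OR 1) OR (1 AND 1)) OR 1) -> 1
  row 16 [10000]: (((1 OR 0) OR (0 AND 0)) OR 0) -> 1
  row 17 [10001]: (((1 OR 0) OR (1 AND 1)) OR 0) -> 1
  row 18 [10010]: (((1 OR 0) OR (0 AND 0)) OR 0) -> 1
  row 19 [10011]: (((1 OR 0) OR (1 AND 1)) OR 0) -> 1
  row 20 [10100]: (((1 OR 1) OR (0 AND 0)) OR 0) -> 1
  row 21 [10101]: (((1 OR 1) OR (1 AND 1)) OR 0) -> 1
  row 22 [10110]: (((1 OR 1) OR (0 AND 0)) OR 0) -> 1
  row 23 [10111]: (((1 OR 1) OR (1 AND 1)) OR 0) -> 1
  row 24 [11000]: (((1 OR 0) OR (0 AND 0)) OR 1) -> 1
  row 25 [11001]: (((1 OR 0) OR (1 AND 1)) OR 1) -> 1
  row 26 [11010]: (((1 OR 0) OR (0 AND 0)) OR 1) -> 1
  row 27 [11011]: (((1 OR 0) OR (1 AND 1)) OR 1) -> 1
  row 28 [11100]: (((1 OR 1) OR (0 AND 0)) OR 1) -> 1
  row 29 [11101]: (((1 OR 1) OR (1 AND 1)) OR 1) -> 1
  row 30 [11110]: (((1 OR 1) OR (0 AND 0)) OR 1) -> 1
  row 31 [11111]: (((1 OR 1) OR (1 AND 1)) OR 1) -> 1
Full result column, 8 rows per line (x1,x2 fixed per line; x3,x4,x5 runs 000..111 left to right):
  rows 0-7 [x1,x2=00]: 01011111  (ones: 6)
  rows 8-15 [x1,x2=01]: 11111111  (ones: 8)
  rows 16-23 [x1,x2=10]: 11111111  (ones: 8)
  rows 24-31 [x1,x2=11]: 11111111  (ones: 8)
Count of 1-rows = 6+8+8+8 = 30

30


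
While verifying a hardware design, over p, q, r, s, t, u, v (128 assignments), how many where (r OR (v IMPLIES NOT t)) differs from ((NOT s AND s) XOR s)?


F1 = (r OR (v IMPLIES NOT t))
F2 = ((NOT s AND s) XOR s)
Evaluate both on each of 128 rows (bits = p,q,r,s,t,u,v):
  row 0 [0000000]: F1=1 F2=0 (differ) -> 1
  row 1 [0000001]: F1=1 F2=0 (differ) -> 1
  row 2 [0000010]: F1=1 F2=0 (differ) -> 1
  row 3 [0000011]: F1=1 F2=0 (differ) -> 1
  row 4 [0000100]: F1=1 F2=0 (differ) -> 1
  (every remaining row is evaluated the same way; all 128 results are listed next)
Full result column, 8 rows per line (p,q,r,s fixed per line; t,u,v runs 000..111 left to right):
  rows 0-7 [p,q,r,s=0000]: 11111010  (ones: 6)
  rows 8-15 [p,q,r,s=0001]: 00000101  (ones: 2)
  rows 16-23 [p,q,r,s=0010]: 11111111  (ones: 8)
  rows 24-31 [p,q,r,s=0011]: 00000000  (ones: 0)
  rows 32-39 [p,q,r,s=0100]: 11111010  (ones: 6)
  rows 40-47 [p,q,r,s=0101]: 00000101  (ones: 2)
  rows 48-55 [p,q,r,s=0110]: 11111111  (ones: 8)
  rows 56-63 [p,q,r,s=0111]: 00000000  (ones: 0)
  rows 64-71 [p,q,r,s=1000]: 11111010  (ones: 6)
  rows 72-79 [p,q,r,s=1001]: 00000101  (ones: 2)
  rows 80-87 [p,q,r,s=1010]: 11111111  (ones: 8)
  rows 88-95 [p,q,r,s=1011]: 00000000  (ones: 0)
  rows 96-103 [p,q,r,s=1100]: 11111010  (ones: 6)
  rows 104-111 [p,q,r,s=1101]: 00000101  (ones: 2)
  rows 112-119 [p,q,r,s=1110]: 11111111  (ones: 8)
  rows 120-127 [p,q,r,s=1111]: 00000000  (ones: 0)
Disagreements = 6+2+8+0+6+2+8+0+6+2+8+0+6+2+8+0 = 64

64


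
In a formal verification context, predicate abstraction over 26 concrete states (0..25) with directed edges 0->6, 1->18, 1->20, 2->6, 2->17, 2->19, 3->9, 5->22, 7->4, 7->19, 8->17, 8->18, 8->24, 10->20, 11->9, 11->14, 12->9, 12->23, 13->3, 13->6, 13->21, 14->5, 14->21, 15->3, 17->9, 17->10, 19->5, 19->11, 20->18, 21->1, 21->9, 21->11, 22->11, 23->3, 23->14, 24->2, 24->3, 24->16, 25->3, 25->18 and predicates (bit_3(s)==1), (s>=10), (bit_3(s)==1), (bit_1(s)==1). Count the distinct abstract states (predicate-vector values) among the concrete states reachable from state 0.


BFS from 0:
Concrete reachable: {0, 6}
Abstract via predicates (bit_3(s)==1), (s>=10), (bit_3(s)==1), (bit_1(s)==1):
  (0,0,0,0) <- {0}
  (0,0,0,1) <- {6}
Distinct abstract states = 2

2


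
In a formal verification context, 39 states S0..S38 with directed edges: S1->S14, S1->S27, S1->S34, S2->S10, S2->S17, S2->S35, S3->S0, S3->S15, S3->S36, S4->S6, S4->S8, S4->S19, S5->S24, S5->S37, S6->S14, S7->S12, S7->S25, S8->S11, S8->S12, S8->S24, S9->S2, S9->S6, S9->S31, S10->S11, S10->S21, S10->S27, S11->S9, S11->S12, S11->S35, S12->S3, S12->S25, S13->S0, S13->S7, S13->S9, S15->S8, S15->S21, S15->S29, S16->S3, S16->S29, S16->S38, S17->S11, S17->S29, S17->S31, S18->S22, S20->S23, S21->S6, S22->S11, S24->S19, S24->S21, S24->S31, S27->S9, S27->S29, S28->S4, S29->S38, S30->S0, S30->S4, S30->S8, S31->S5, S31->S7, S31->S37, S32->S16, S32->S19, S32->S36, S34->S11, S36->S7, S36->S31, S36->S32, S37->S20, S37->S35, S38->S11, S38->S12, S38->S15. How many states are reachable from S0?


BFS from S0:
  layer 0: {S0}
Reachable set: {S0}
Count = 1

1


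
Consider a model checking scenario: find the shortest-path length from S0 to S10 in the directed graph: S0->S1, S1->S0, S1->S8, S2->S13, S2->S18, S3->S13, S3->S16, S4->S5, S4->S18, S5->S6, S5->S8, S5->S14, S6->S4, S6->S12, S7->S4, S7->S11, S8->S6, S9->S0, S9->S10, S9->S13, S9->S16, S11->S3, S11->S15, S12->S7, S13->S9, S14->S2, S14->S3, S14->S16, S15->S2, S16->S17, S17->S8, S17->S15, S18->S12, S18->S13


BFS layer-by-layer from S0:
  dist 0: {S0}
  dist 1: {S1}
  dist 2: {S8}
  dist 3: {S6}
  dist 4: {S4, S12}
  dist 5: {S5, S7, S18}
  dist 6: {S11, S13, S14}
  dist 7: {S2, S3, S9, S15, S16}
  dist 8: {S10, S17}
  -> S10 reached at distance 8
Shortest path length = 8

8


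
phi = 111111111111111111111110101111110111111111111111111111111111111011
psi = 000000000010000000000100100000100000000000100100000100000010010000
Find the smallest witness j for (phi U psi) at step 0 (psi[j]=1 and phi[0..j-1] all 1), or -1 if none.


(phi U psi) at 0: need smallest j with psi[j]=1 and phi[i]=1 for all i in [0,j).
Scan from step 0:
  step 0: phi=1, psi=0 -> continue
  step 1: phi=1, psi=0 -> continue
  step 2: phi=1, psi=0 -> continue
  step 3: phi=1, psi=0 -> continue
  step 10: psi=1 and phi held for [0,10) -> witness found
Witness step = 10

10


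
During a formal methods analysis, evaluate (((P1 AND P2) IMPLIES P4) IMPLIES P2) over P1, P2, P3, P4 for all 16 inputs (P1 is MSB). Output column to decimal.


Formula: (((P1 AND P2) IMPLIES P4) IMPLIES P2) over P1, P2, P3, P4 (16 rows)
Evaluate each row (bits = P1,P2,P3,P4, MSB first):
  row 0 [0000]: (((0 AND 0) IMPLIES 0) IMPLIES 0) -> 0
  row 1 [0001]: (((0 AND 0) IMPLIES 1) IMPLIES 0) -> 0
  row 2 [0010]: (((0 AND 0) IMPLIES 0) IMPLIES 0) -> 0
  row 3 [0011]: (((0 AND 0) IMPLIES 1) IMPLIES 0) -> 0
  row 4 [0100]: (((0 AND 1) IMPLIES 0) IMPLIES 1) -> 1
  row 5 [0101]: (((0 AND 1) IMPLIES 1) IMPLIES 1) -> 1
  row 6 [0110]: (((0 AND 1) IMPLIES 0) IMPLIES 1) -> 1
  row 7 [0111]: (((0 AND 1) IMPLIES 1) IMPLIES 1) -> 1
  row 8 [1000]: (((1 AND 0) IMPLIES 0) IMPLIES 0) -> 0
  row 9 [1001]: (((1 AND 0) IMPLIES 1) IMPLIES 0) -> 0
  row 10 [1010]: (((1 AND 0) IMPLIES 0) IMPLIES 0) -> 0
  row 11 [1011]: (((1 AND 0) IMPLIES 1) IMPLIES 0) -> 0
  row 12 [1100]: (((1 AND 1) IMPLIES 0) IMPLIES 1) -> 1
  row 13 [1101]: (((1 AND 1) IMPLIES 1) IMPLIES 1) -> 1
  row 14 [1110]: (((1 AND 1) IMPLIES 0) IMPLIES 1) -> 1
  row 15 [1111]: (((1 AND 1) IMPLIES 1) IMPLIES 1) -> 1
Full result column, 4 rows per line (P1,P2 fixed per line; P3,P4 runs 00..11 left to right):
  rows 0-3 [P1,P2=00]: 0000  = hex 0
  rows 4-7 [P1,P2=01]: 1111  = hex F
  rows 8-11 [P1,P2=10]: 0000  = hex 0
  rows 12-15 [P1,P2=11]: 1111  = hex F
Output column (row 0 .. row 15) = 0000111100001111
Output column grouped in 4s = 0000 1111 0000 1111 = 0x0F0F
Convert to decimal digit by digit (value = value*16 + digit):
  0 -> 0
  0*16 + 15 (F) = 15
  15*16 + 0 = 240
  240*16 + 15 (F) = 3855
Decimal = 3855

3855


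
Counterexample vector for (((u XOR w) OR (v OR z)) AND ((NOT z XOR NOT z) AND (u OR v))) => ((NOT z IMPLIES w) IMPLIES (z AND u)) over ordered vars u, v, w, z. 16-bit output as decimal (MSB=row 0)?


F1 = (((u XOR w) OR (v OR z)) AND ((NOT z XOR NOT z) AND (u OR v)))
F2 = ((NOT z IMPLIES w) IMPLIES (z AND u))
Counterexample to F1=>F2 is where F1=1 and F2=0.
Evaluate each row (bits = u,v,w,z, MSB first):
  row 0 [0000]: F1=0 F2=1 -> F1&~F2 -> 0
  row 1 [0001]: F1=0 F2=0 -> F1&~F2 -> 0
  row 2 [0010]: F1=0 F2=0 -> F1&~F2 -> 0
  row 3 [0011]: F1=0 F2=0 -> F1&~F2 -> 0
  row 4 [0100]: F1=0 F2=1 -> F1&~F2 -> 0
  row 5 [0101]: F1=0 F2=0 -> F1&~F2 -> 0
  row 6 [0110]: F1=0 F2=0 -> F1&~F2 -> 0
  row 7 [0111]: F1=0 F2=0 -> F1&~F2 -> 0
  row 8 [1000]: F1=0 F2=1 -> F1&~F2 -> 0
  row 9 [1001]: F1=0 F2=1 -> F1&~F2 -> 0
  row 10 [1010]: F1=0 F2=0 -> F1&~F2 -> 0
  row 11 [1011]: F1=0 F2=1 -> F1&~F2 -> 0
  row 12 [1100]: F1=0 F2=1 -> F1&~F2 -> 0
  row 13 [1101]: F1=0 F2=1 -> F1&~F2 -> 0
  row 14 [1110]: F1=0 F2=0 -> F1&~F2 -> 0
  row 15 [1111]: F1=0 F2=1 -> F1&~F2 -> 0
Full result column, 4 rows per line (u,v fixed per line; w,z runs 00..11 left to right):
  rows 0-3 [u,v=00]: 0000  = hex 0
  rows 4-7 [u,v=01]: 0000  = hex 0
  rows 8-11 [u,v=10]: 0000  = hex 0
  rows 12-15 [u,v=11]: 0000  = hex 0
Counterexample vector (row 0 .. row 15) = 0000000000000000
Output column grouped in 4s = 0000 0000 0000 0000 = 0x0000
Convert to decimal digit by digit (value = value*16 + digit):
  0 -> 0
  0*16 + 0 = 0
  0*16 + 0 = 0
  0*16 + 0 = 0
Decimal = 0

0


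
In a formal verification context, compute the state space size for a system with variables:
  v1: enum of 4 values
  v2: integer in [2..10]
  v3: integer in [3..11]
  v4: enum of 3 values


State space = product of domain sizes of all variables.
Domain sizes:
  v1 (enum of 4 values): 4
  v2 (integer in [2..10]): 9
  v3 (integer in [3..11]): 9
  v4 (enum of 3 values): 3
Product = 4 * 9 * 9 * 3 = 972

972


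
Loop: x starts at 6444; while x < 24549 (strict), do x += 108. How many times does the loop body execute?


Step 1: x goes from 6444 toward 24549 by 108; the body runs while x<24549, so iterations = ceil((bound-start)/step)
Step 2: Distance=18105
Step 3: ceil(18105/108)=168

168


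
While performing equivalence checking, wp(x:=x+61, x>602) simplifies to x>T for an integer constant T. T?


Formula: wp(x:=E, P) = P[E/x] (substitute E for x in postcondition)
Step 1: Postcondition: x>602
Step 2: Substitute x+61 for x: x+61>602
Step 3: Solve for x: x > 602-61 = 541

541


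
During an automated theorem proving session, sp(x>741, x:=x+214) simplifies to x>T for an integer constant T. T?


Formula: sp(P, x:=E) = exists old_x. (x = E[old_x/x]) AND P[old_x/x] (old_x is the value of x before the assignment; eliminate old_x by solving x = E[old_x/x] for old_x)
Step 1: Precondition P: x>741, i.e. old_x > 741
Step 2: Assignment gives x = old_x + 214, so old_x = x - 214
Step 3: Substitute into P: x - 214 > 741
Step 4: Simplify: x > 741+214 = 955

955


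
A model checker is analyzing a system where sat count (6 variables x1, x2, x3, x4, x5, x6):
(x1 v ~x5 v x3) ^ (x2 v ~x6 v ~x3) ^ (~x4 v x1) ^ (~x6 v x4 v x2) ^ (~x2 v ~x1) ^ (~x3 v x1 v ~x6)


CNF with 6 clauses over 6 vars (64 assignments).
An assignment satisfies CNF iff every clause has >=1 true literal.
Check each row (bits = x1,x2,x3,x4,x5,x6; clause T/F shown):
  row 0 [000000]: clauses=TTTTTT -> 1
  row 1 [000001]: clauses=TTTFTT -> 0
  row 2 [000010]: clauses=FTTTTT -> 0
  row 3 [000011]: clauses=FTTFTT -> 0
  row 4 [000100]: clauses=TTFTTT -> 0
  (every remaining row is evaluated the same way; all 64 results are listed next)
Full result column, 8 rows per line (x1,x2,x3 fixed per line; x4,x5,x6 runs 000..111 left to right):
  rows 0-7 [x1,x2,x3=000]: 10000000  (ones: 1)
  rows 8-15 [x1,x2,x3=001]: 10100000  (ones: 2)
  rows 16-23 [x1,x2,x3=010]: 11000000  (ones: 2)
  rows 24-31 [x1,x2,x3=011]: 10100000  (ones: 2)
  rows 32-39 [x1,x2,x3=100]: 10101111  (ones: 6)
  rows 40-47 [x1,x2,x3=101]: 10101010  (ones: 4)
  rows 48-55 [x1,x2,x3=110]: 00000000  (ones: 0)
  rows 56-63 [x1,x2,x3=111]: 00000000  (ones: 0)
Satisfying assignments = 1+2+2+2+6+4+0+0 = 17

17


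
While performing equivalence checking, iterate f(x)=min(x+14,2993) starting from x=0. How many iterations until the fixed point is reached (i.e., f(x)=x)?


Step 1: x=0, cap=2993, increment=14
Step 2: x grows by 14 each step until capped at 2993; fixed point is x=2993
Step 3: iterations = ceil(2993/14) = 214

214


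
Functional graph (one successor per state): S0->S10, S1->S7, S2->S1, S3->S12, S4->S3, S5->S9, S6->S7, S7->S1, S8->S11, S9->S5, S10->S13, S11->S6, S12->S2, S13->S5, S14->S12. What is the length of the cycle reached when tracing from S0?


Trace from S0 until a state repeats:
  S0 -> S10 -> S13 -> S5 -> S9 -> S5
S5 first seen at step 3, revisited at step 5.
Cycle length = 5 - 3 = 2

2


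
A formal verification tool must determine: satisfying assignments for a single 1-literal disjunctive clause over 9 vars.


Step 1: Total=2^9=512
Step 2: Unsat when all 1 false: 2^8=256
Step 3: Sat=512-256=256

256


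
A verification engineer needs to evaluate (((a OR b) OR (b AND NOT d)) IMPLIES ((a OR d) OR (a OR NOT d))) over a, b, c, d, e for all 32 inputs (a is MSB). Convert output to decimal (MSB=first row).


Formula: (((a OR b) OR (b AND NOT d)) IMPLIES ((a OR d) OR (a OR NOT d))) over a, b, c, d, e (32 rows)
Evaluate each row (bits = a,b,c,d,e, MSB first):
  row 0 [00000]: (((0 OR 0) OR (0 AND NOT 0)) IMPLIES ((0 OR 0) OR (0 OR NOT 0))) -> 1
  row 1 [00001]: (((0 OR 0) OR (0 AND NOT 0)) IMPLIES ((0 OR 0) OR (0 OR NOT 0))) -> 1
  row 2 [00010]: (((0 OR 0) OR (0 AND NOT 1)) IMPLIES ((0 OR 1) OR (0 OR NOT 1))) -> 1
  row 3 [00011]: (((0 OR 0) OR (0 AND NOT 1)) IMPLIES ((0 OR 1) OR (0 OR NOT 1))) -> 1
  row 4 [00100]: (((0 OR 0) OR (0 AND NOT 0)) IMPLIES ((0 OR 0) OR (0 OR NOT 0))) -> 1
  row 5 [00101]: (((0 OR 0) OR (0 AND NOT 0)) IMPLIES ((0 OR 0) OR (0 OR NOT 0))) -> 1
  row 6 [00110]: (((0 OR 0) OR (0 AND NOT 1)) IMPLIES ((0 OR 1) OR (0 OR NOT 1))) -> 1
  row 7 [00111]: (((0 OR 0) OR (0 AND NOT 1)) IMPLIES ((0 OR 1) OR (0 OR NOT 1))) -> 1
  row 8 [01000]: (((0 OR 1) OR (1 AND NOT 0)) IMPLIES ((0 OR 0) OR (0 OR NOT 0))) -> 1
  row 9 [01001]: (((0 OR 1) OR (1 AND NOT 0)) IMPLIES ((0 OR 0) OR (0 OR NOT 0))) -> 1
  row 10 [01010]: (((0 OR 1) OR (1 AND NOT 1)) IMPLIES ((0 OR 1) OR (0 OR NOT 1))) -> 1
  row 11 [01011]: (((0 OR 1) OR (1 AND NOT 1)) IMPLIES ((0 OR 1) OR (0 OR NOT 1))) -> 1
  row 12 [01100]: (((0 OR 1) OR (1 AND NOT 0)) IMPLIES ((0 OR 0) OR (0 OR NOT 0))) -> 1
  row 13 [01101]: (((0 OR 1) OR (1 AND NOT 0)) IMPLIES ((0 OR 0) OR (0 OR NOT 0))) -> 1
  row 14 [01110]: (((0 OR 1) OR (1 AND NOT 1)) IMPLIES ((0 OR 1) OR (0 OR NOT 1))) -> 1
  row 15 [01111]: (((0 OR 1) OR (1 AND NOT 1)) IMPLIES ((0 OR 1) OR (0 OR NOT 1))) -> 1
  row 16 [10000]: (((1 OR 0) OR (0 AND NOT 0)) IMPLIES ((1 OR 0) OR (1 OR NOT 0))) -> 1
  row 17 [10001]: (((1 OR 0) OR (0 AND NOT 0)) IMPLIES ((1 OR 0) OR (1 OR NOT 0))) -> 1
  row 18 [10010]: (((1 OR 0) OR (0 AND NOT 1)) IMPLIES ((1 OR 1) OR (1 OR NOT 1))) -> 1
  row 19 [10011]: (((1 OR 0) OR (0 AND NOT 1)) IMPLIES ((1 OR 1) OR (1 OR NOT 1))) -> 1
  row 20 [10100]: (((1 OR 0) OR (0 AND NOT 0)) IMPLIES ((1 OR 0) OR (1 OR NOT 0))) -> 1
  row 21 [10101]: (((1 OR 0) OR (0 AND NOT 0)) IMPLIES ((1 OR 0) OR (1 OR NOT 0))) -> 1
  row 22 [10110]: (((1 OR 0) OR (0 AND NOT 1)) IMPLIES ((1 OR 1) OR (1 OR NOT 1))) -> 1
  row 23 [10111]: (((1 OR 0) OR (0 AND NOT 1)) IMPLIES ((1 OR 1) OR (1 OR NOT 1))) -> 1
  row 24 [11000]: (((1 OR 1) OR (1 AND NOT 0)) IMPLIES ((1 OR 0) OR (1 OR NOT 0))) -> 1
  row 25 [11001]: (((1 OR 1) OR (1 AND NOT 0)) IMPLIES ((1 OR 0) OR (1 OR NOT 0))) -> 1
  row 26 [11010]: (((1 OR 1) OR (1 AND NOT 1)) IMPLIES ((1 OR 1) OR (1 OR NOT 1))) -> 1
  row 27 [11011]: (((1 OR 1) OR (1 AND NOT 1)) IMPLIES ((1 OR 1) OR (1 OR NOT 1))) -> 1
  row 28 [11100]: (((1 OR 1) OR (1 AND NOT 0)) IMPLIES ((1 OR 0) OR (1 OR NOT 0))) -> 1
  row 29 [11101]: (((1 OR 1) OR (1 AND NOT 0)) IMPLIES ((1 OR 0) OR (1 OR NOT 0))) -> 1
  row 30 [11110]: (((1 OR 1) OR (1 AND NOT 1)) IMPLIES ((1 OR 1) OR (1 OR NOT 1))) -> 1
  row 31 [11111]: (((1 OR 1) OR (1 AND NOT 1)) IMPLIES ((1 OR 1) OR (1 OR NOT 1))) -> 1
Full result column, 4 rows per line (a,b,c fixed per line; d,e runs 00..11 left to right):
  rows 0-3 [a,b,c=000]: 1111  = hex F
  rows 4-7 [a,b,c=001]: 1111  = hex F
  rows 8-11 [a,b,c=010]: 1111  = hex F
  rows 12-15 [a,b,c=011]: 1111  = hex F
  rows 16-19 [a,b,c=100]: 1111  = hex F
  rows 20-23 [a,b,c=101]: 1111  = hex F
  rows 24-27 [a,b,c=110]: 1111  = hex F
  rows 28-31 [a,b,c=111]: 1111  = hex F
Output column (row 0 .. row 31) = 11111111111111111111111111111111
Output column grouped in 4s = 1111 1111 1111 1111 1111 1111 1111 1111 = 0xFFFFFFFF
Convert to decimal digit by digit (value = value*16 + digit):
  F -> 15
  15*16 + 15 (F) = 255
  255*16 + 15 (F) = 4095
  4095*16 + 15 (F) = 65535
  65535*16 + 15 (F) = 1048575
  1048575*16 + 15 (F) = 16777215
  16777215*16 + 15 (F) = 268435455
  268435455*16 + 15 (F) = 4294967295
Decimal = 4294967295

4294967295


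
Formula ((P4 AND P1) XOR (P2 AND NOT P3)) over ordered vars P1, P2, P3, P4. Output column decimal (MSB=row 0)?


Formula: ((P4 AND P1) XOR (P2 AND NOT P3)) over P1, P2, P3, P4 (16 rows)
Evaluate each row (bits = P1,P2,P3,P4, MSB first):
  row 0 [0000]: ((0 AND 0) XOR (0 AND NOT 0)) -> 0
  row 1 [0001]: ((1 AND 0) XOR (0 AND NOT 0)) -> 0
  row 2 [0010]: ((0 AND 0) XOR (0 AND NOT 1)) -> 0
  row 3 [0011]: ((1 AND 0) XOR (0 AND NOT 1)) -> 0
  row 4 [0100]: ((0 AND 0) XOR (1 AND NOT 0)) -> 1
  row 5 [0101]: ((1 AND 0) XOR (1 AND NOT 0)) -> 1
  row 6 [0110]: ((0 AND 0) XOR (1 AND NOT 1)) -> 0
  row 7 [0111]: ((1 AND 0) XOR (1 AND NOT 1)) -> 0
  row 8 [1000]: ((0 AND 1) XOR (0 AND NOT 0)) -> 0
  row 9 [1001]: ((1 AND 1) XOR (0 AND NOT 0)) -> 1
  row 10 [1010]: ((0 AND 1) XOR (0 AND NOT 1)) -> 0
  row 11 [1011]: ((1 AND 1) XOR (0 AND NOT 1)) -> 1
  row 12 [1100]: ((0 AND 1) XOR (1 AND NOT 0)) -> 1
  row 13 [1101]: ((1 AND 1) XOR (1 AND NOT 0)) -> 0
  row 14 [1110]: ((0 AND 1) XOR (1 AND NOT 1)) -> 0
  row 15 [1111]: ((1 AND 1) XOR (1 AND NOT 1)) -> 1
Full result column, 4 rows per line (P1,P2 fixed per line; P3,P4 runs 00..11 left to right):
  rows 0-3 [P1,P2=00]: 0000  = hex 0
  rows 4-7 [P1,P2=01]: 1100  = hex C
  rows 8-11 [P1,P2=10]: 0101  = hex 5
  rows 12-15 [P1,P2=11]: 1001  = hex 9
Output column (row 0 .. row 15) = 0000110001011001
Output column grouped in 4s = 0000 1100 0101 1001 = 0x0C59
Convert to decimal digit by digit (value = value*16 + digit):
  0 -> 0
  0*16 + 12 (C) = 12
  12*16 + 5 = 197
  197*16 + 9 = 3161
Decimal = 3161

3161


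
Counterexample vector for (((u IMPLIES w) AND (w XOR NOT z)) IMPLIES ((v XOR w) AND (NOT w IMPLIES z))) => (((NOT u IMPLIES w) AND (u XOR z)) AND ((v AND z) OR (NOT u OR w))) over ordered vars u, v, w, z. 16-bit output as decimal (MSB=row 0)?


F1 = (((u IMPLIES w) AND (w XOR NOT z)) IMPLIES ((v XOR w) AND (NOT w IMPLIES z)))
F2 = (((NOT u IMPLIES w) AND (u XOR z)) AND ((v AND z) OR (NOT u OR w)))
Counterexample to F1=>F2 is where F1=1 and F2=0.
Evaluate each row (bits = u,v,w,z, MSB first):
  row 0 [0000]: F1=0 F2=0 -> F1&~F2 -> 0
  row 1 [0001]: F1=1 F2=0 -> F1&~F2 -> 1
  row 2 [0010]: F1=1 F2=0 -> F1&~F2 -> 1
  row 3 [0011]: F1=1 F2=1 -> F1&~F2 -> 0
  row 4 [0100]: F1=0 F2=0 -> F1&~F2 -> 0
  row 5 [0101]: F1=1 F2=0 -> F1&~F2 -> 1
  row 6 [0110]: F1=1 F2=0 -> F1&~F2 -> 1
  row 7 [0111]: F1=0 F2=1 -> F1&~F2 -> 0
  row 8 [1000]: F1=1 F2=0 -> F1&~F2 -> 1
  row 9 [1001]: F1=1 F2=0 -> F1&~F2 -> 1
  row 10 [1010]: F1=1 F2=1 -> F1&~F2 -> 0
  row 11 [1011]: F1=1 F2=0 -> F1&~F2 -> 1
  row 12 [1100]: F1=1 F2=0 -> F1&~F2 -> 1
  row 13 [1101]: F1=1 F2=0 -> F1&~F2 -> 1
  row 14 [1110]: F1=1 F2=1 -> F1&~F2 -> 0
  row 15 [1111]: F1=0 F2=0 -> F1&~F2 -> 0
Full result column, 4 rows per line (u,v fixed per line; w,z runs 00..11 left to right):
  rows 0-3 [u,v=00]: 0110  = hex 6
  rows 4-7 [u,v=01]: 0110  = hex 6
  rows 8-11 [u,v=10]: 1101  = hex D
  rows 12-15 [u,v=11]: 1100  = hex C
Counterexample vector (row 0 .. row 15) = 0110011011011100
Output column grouped in 4s = 0110 0110 1101 1100 = 0x66DC
Convert to decimal digit by digit (value = value*16 + digit):
  6 -> 6
  6*16 + 6 = 102
  102*16 + 13 (D) = 1645
  1645*16 + 12 (C) = 26332
Decimal = 26332

26332


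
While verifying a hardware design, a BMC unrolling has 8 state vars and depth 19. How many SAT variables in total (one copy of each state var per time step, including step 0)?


BMC unrolls to depth k, creating one copy of each state var for steps 0..k.
Step count = 19 + 1 = 20 (steps 0 through 19)
Vars per step = 8
Total = 8 * 20 = 160

160


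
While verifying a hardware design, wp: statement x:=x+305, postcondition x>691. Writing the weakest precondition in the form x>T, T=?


Formula: wp(x:=E, P) = P[E/x] (substitute E for x in postcondition)
Step 1: Postcondition: x>691
Step 2: Substitute x+305 for x: x+305>691
Step 3: Solve for x: x > 691-305 = 386

386


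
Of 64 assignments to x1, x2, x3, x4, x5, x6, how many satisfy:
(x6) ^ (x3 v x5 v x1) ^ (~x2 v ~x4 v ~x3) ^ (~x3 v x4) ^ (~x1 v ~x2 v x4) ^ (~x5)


CNF with 6 clauses over 6 vars (64 assignments).
An assignment satisfies CNF iff every clause has >=1 true literal.
Check each row (bits = x1,x2,x3,x4,x5,x6; clause T/F shown):
  row 0 [000000]: clauses=FFTTTT -> 0
  row 1 [000001]: clauses=TFTTTT -> 0
  row 2 [000010]: clauses=FTTTTF -> 0
  row 3 [000011]: clauses=TTTTTF -> 0
  row 4 [000100]: clauses=FFTTTT -> 0
  (every remaining row is evaluated the same way; all 64 results are listed next)
Full result column, 8 rows per line (x1,x2,x3 fixed per line; x4,x5,x6 runs 000..111 left to right):
  rows 0-7 [x1,x2,x3=000]: 00000000  (ones: 0)
  rows 8-15 [x1,x2,x3=001]: 00000100  (ones: 1)
  rows 16-23 [x1,x2,x3=010]: 00000000  (ones: 0)
  rows 24-31 [x1,x2,x3=011]: 00000000  (ones: 0)
  rows 32-39 [x1,x2,x3=100]: 01000100  (ones: 2)
  rows 40-47 [x1,x2,x3=101]: 00000100  (ones: 1)
  rows 48-55 [x1,x2,x3=110]: 00000100  (ones: 1)
  rows 56-63 [x1,x2,x3=111]: 00000000  (ones: 0)
Satisfying assignments = 0+1+0+0+2+1+1+0 = 5

5


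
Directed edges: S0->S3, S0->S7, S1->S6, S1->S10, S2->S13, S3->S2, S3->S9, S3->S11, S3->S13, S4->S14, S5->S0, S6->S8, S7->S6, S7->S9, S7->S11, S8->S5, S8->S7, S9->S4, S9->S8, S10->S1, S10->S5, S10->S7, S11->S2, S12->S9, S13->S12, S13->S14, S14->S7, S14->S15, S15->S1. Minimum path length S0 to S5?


BFS layer-by-layer from S0:
  dist 0: {S0}
  dist 1: {S3, S7}
  dist 2: {S2, S6, S9, S11, S13}
  dist 3: {S4, S8, S12, S14}
  dist 4: {S5, S15}
  -> S5 reached at distance 4
Shortest path length = 4

4


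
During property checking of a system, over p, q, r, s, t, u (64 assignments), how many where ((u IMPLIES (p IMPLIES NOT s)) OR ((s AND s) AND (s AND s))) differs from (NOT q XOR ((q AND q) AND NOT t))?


F1 = ((u IMPLIES (p IMPLIES NOT s)) OR ((s AND s) AND (s AND s)))
F2 = (NOT q XOR ((q AND q) AND NOT t))
Evaluate both on each of 64 rows (bits = p,q,r,s,t,u):
  row 0 [000000]: F1=1 F2=1 -> 0
  row 1 [000001]: F1=1 F2=1 -> 0
  row 2 [000010]: F1=1 F2=1 -> 0
  row 3 [000011]: F1=1 F2=1 -> 0
  row 4 [000100]: F1=1 F2=1 -> 0
  (every remaining row is evaluated the same way; all 64 results are listed next)
Full result column, 8 rows per line (p,q,r fixed per line; s,t,u runs 000..111 left to right):
  rows 0-7 [p,q,r=000]: 00000000  (ones: 0)
  rows 8-15 [p,q,r=001]: 00000000  (ones: 0)
  rows 16-23 [p,q,r=010]: 00110011  (ones: 4)
  rows 24-31 [p,q,r=011]: 00110011  (ones: 4)
  rows 32-39 [p,q,r=100]: 00000000  (ones: 0)
  rows 40-47 [p,q,r=101]: 00000000  (ones: 0)
  rows 48-55 [p,q,r=110]: 00110011  (ones: 4)
  rows 56-63 [p,q,r=111]: 00110011  (ones: 4)
Disagreements = 0+0+4+4+0+0+4+4 = 16

16


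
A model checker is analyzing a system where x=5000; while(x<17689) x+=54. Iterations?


Step 1: x goes from 5000 toward 17689 by 54; the body runs while x<17689, so iterations = ceil((bound-start)/step)
Step 2: Distance=12689
Step 3: ceil(12689/54)=235

235


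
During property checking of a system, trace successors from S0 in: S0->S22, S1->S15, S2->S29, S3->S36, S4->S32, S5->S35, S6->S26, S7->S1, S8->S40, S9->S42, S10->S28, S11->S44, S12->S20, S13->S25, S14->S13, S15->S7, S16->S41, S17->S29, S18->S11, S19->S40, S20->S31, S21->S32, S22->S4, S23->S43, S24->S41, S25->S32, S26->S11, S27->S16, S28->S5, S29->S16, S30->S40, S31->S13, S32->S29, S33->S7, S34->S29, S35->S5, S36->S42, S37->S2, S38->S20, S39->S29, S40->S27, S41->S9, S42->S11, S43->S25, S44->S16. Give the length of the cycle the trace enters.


Trace from S0 until a state repeats:
  S0 -> S22 -> S4 -> S32 -> S29 -> S16 -> S41 -> S9 -> S42 -> S11 -> S44 -> S16
S16 first seen at step 5, revisited at step 11.
Cycle length = 11 - 5 = 6

6
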